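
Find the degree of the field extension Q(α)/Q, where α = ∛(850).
[Q(α):Q] = 3

The minimal polynomial of α is x^3 - 850, irreducible over Q since 850 is not a perfect cube (so x^3 - 850 has no rational root). Hence [Q(α):Q] = deg(m_α) = 3.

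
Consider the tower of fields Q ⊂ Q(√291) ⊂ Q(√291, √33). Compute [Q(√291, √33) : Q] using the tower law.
[Q(√291, √33) : Q] = 4

[Q(√291):Q] = 2 (min poly x^2 - 291, irreducible since 291 is squarefree > 1). For the top step, suppose √33 ∈ Q(√291), say √33 = c + d√291 with c, d ∈ Q. Squaring: 33 = c^2 + 291d^2 + 2cd√291. Since √291 ∉ Q this forces 2cd = 0. If d = 0 then √33 = c ∈ Q, contradicting 33 squarefree > 1. If c = 0 then 33 = 291d^2, so 291·33 = (291d)^2 is a perfect square in Q — but 291·33 = 9603 is not a perfect square (since 291 and 33 are distinct squarefree integers). Contradiction. Hence √33 ∉ Q(√291), so x^2 - 33 stays irreducible over Q(√291) and [Q(√291, √33) : Q(√291)] = 2. By the tower law, [Q(√291, √33) : Q] = 2 · 2 = 4.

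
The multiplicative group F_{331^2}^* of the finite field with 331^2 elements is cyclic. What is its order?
|F_{331^2}^*| = 109560

F_{331^2} has 331^2 = 109561 elements; its multiplicative group consists of all nonzero elements, so |F_{331^2}^*| = 109561 - 1 = 109560. (It is cyclic since any finite subgroup of the multiplicative group of a field is cyclic.)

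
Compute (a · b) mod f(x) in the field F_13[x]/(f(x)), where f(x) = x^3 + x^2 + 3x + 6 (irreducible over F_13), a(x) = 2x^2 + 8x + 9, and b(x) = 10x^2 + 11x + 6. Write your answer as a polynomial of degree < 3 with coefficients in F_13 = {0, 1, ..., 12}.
a · b ≡ 9x^2 + 2x + 4 (mod f(x))

Multiply in F_13[x]: a(x)·b(x) = (2x^2 + 8x + 9)·(10x^2 + 11x + 6) = 7x^4 + 11x^3 + 8x^2 + 4x + 2. This has degree ≥ 3, so divide by f(x) over F_13: 7x^4 + 11x^3 + 8x^2 + 4x + 2 = (7x + 4)·(x^3 + x^2 + 3x + 6) + (9x^2 + 2x + 4). Hence a·b ≡ 9x^2 + 2x + 4 (mod f). (F_13[x]/(f) is a field with 13^3 = 2197 elements since f is irreducible of degree 3.)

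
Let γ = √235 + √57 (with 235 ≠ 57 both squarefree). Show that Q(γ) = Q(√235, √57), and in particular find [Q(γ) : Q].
[Q(γ) : Q] = 4 (equivalently, Q(γ) = Q(√235, √57))

Obviously Q(γ) ⊆ Q(√235, √57), and [Q(√235, √57):Q] = 4 (since 235, 57 are distinct squarefree integers > 1 with 13395 not a perfect square). To show equality we compute the minimal polynomial of γ. From γ = √235 + √57: γ^2 = 235 + 2√(13395) + 57 = 292 + 2√(13395), so γ^2 - 292 = 2√(13395); squaring, (γ^2 - 292)^2 = 4·13395, i.e. γ^4 - 584γ^2 + 85264 - 53580 = 0, i.e. γ^4 - 584γ^2 + 31684 = 0. So γ is a root of x^4 - 584x^2 + 31684. This polynomial is irreducible over Q: it has no rational root (each ±√235 ± √57 is irrational), and any factorization into two quadratics over Q would force √(13395) ∈ Q (pairing opposite roots) or √235, √57 ∈ Q (other pairings), all impossible. Hence [Q(γ):Q] = 4 = [Q(√235, √57):Q], so Q(γ) = Q(√235, √57).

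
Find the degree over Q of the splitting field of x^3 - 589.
[K : Q] = 6

The roots of x^3 - 589 are ∛589, ω∛589, ω^2∛589 where ω = e^(2πi/3) is a primitive cube root of unity, so K = Q(∛589, ω). Now [Q(∛589):Q] = 3 (since 589 is not a perfect cube, x^3 - 589 is irreducible) and [Q(ω):Q] = 2. Both 2 and 3 divide [K:Q], and [K:Q] ≤ 3·2 = 6, so [K:Q] = 6. (Equivalently: Q(∛589) ⊂ R but ω ∉ R, so [K : Q(∛589)] = 2.)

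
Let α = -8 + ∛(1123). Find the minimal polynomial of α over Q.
m_α(x) = x^3 + 24x^2 + 192x - 611

Set β = α + 8 = ∛(1123), so β^3 = 1123. Then (α + 8)^3 - 1123 = 0, i.e. α is a root of g(x) = (x + 8)^3 - 1123 = x^3 + 24x^2 + 192x - 611. Since g(x) = h(x + 8) where h(x) = x^3 - 1123, and h is irreducible over Q (because 1123 is not a perfect cube, so h has no rational root, and a monic cubic with no rational root is irreducible), g is also irreducible (irreducibility is preserved under the substitution x → x + 8). Hence m_α(x) = x^3 + 24x^2 + 192x - 611.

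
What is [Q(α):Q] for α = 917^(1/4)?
[Q(α):Q] = 4

α is a root of x^4 - 917. By Eisenstein's criterion at the prime p = 7 (which divides the constant term 917 but p^2 = 49 does not, since 917 is squarefree), x^4 - 917 is irreducible over Q. Hence [Q(α):Q] = 4.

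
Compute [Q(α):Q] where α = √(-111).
[Q(α):Q] = 2

[Q(α):Q] equals the degree of the minimal polynomial of α. Here α^2 = -111 and x^2 + 111 is irreducible (d = -111 is squarefree, ≠ 1, hence not a square), so deg(m_α) = 2. Thus [Q(α):Q] = 2.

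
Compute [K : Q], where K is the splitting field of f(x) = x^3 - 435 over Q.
[K : Q] = 6

The roots of x^3 - 435 are ∛435, ω∛435, ω^2∛435 where ω = e^(2πi/3) is a primitive cube root of unity, so K = Q(∛435, ω). Now [Q(∛435):Q] = 3 (since 435 is not a perfect cube, x^3 - 435 is irreducible) and [Q(ω):Q] = 2. Both 2 and 3 divide [K:Q], and [K:Q] ≤ 3·2 = 6, so [K:Q] = 6. (Equivalently: Q(∛435) ⊂ R but ω ∉ R, so [K : Q(∛435)] = 2.)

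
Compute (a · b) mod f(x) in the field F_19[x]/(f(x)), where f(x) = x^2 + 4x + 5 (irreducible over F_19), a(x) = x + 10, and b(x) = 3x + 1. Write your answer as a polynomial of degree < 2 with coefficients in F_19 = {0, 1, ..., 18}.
a · b ≡ 14 (mod f(x))

Multiply in F_19[x]: a(x)·b(x) = (x + 10)·(3x + 1) = 3x^2 + 12x + 10. This has degree ≥ 2, so divide by f(x) over F_19: 3x^2 + 12x + 10 = (3)·(x^2 + 4x + 5) + (14). Hence a·b ≡ 14 (mod f). (F_19[x]/(f) is a field with 19^2 = 361 elements since f is irreducible of degree 2.)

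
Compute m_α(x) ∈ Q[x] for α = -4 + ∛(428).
m_α(x) = x^3 + 12x^2 + 48x - 364

Set β = α + 4 = ∛(428), so β^3 = 428. Then (α + 4)^3 - 428 = 0, i.e. α is a root of g(x) = (x + 4)^3 - 428 = x^3 + 12x^2 + 48x - 364. Since g(x) = h(x + 4) where h(x) = x^3 - 428, and h is irreducible over Q (because 428 is not a perfect cube, so h has no rational root, and a monic cubic with no rational root is irreducible), g is also irreducible (irreducibility is preserved under the substitution x → x + 4). Hence m_α(x) = x^3 + 12x^2 + 48x - 364.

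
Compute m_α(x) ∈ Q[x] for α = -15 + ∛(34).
m_α(x) = x^3 + 45x^2 + 675x + 3341

Set β = α + 15 = ∛(34), so β^3 = 34. Then (α + 15)^3 - 34 = 0, i.e. α is a root of g(x) = (x + 15)^3 - 34 = x^3 + 45x^2 + 675x + 3341. Since g(x) = h(x + 15) where h(x) = x^3 - 34, and h is irreducible over Q (because 34 is not a perfect cube, so h has no rational root, and a monic cubic with no rational root is irreducible), g is also irreducible (irreducibility is preserved under the substitution x → x + 15). Hence m_α(x) = x^3 + 45x^2 + 675x + 3341.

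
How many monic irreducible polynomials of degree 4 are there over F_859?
There are 136116908070 monic irreducible polynomials of degree 4 over F_859

Each element of F_{859^4} that lies in no proper subfield is a root of exactly one monic irreducible of degree 4 over F_859, and each such polynomial has 4 distinct roots in F_{859^4}. By Möbius inversion the count is N_859(4) = (1/4) Σ_{d|4} μ(4/d) · 859^d = (1/4)(μ(4)·859^1 + μ(2)·859^2 + μ(1)·859^4) = 544467632280/4 = 136116908070.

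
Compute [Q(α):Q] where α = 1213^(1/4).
[Q(α):Q] = 4

α is a root of x^4 - 1213. By Eisenstein's criterion at the prime p = 1213 (which divides the constant term 1213 but p^2 = 1471369 does not, since 1213 is squarefree), x^4 - 1213 is irreducible over Q. Hence [Q(α):Q] = 4.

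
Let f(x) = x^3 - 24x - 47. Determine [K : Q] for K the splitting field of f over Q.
[K : Q] = 6

By the rational root test, any rational root of the monic integer polynomial f(x) = x^3 - 24x - 47 must be an integer dividing the constant term -47, i.e. one of ±{1, 47}. Evaluating: f(1) = -70, f(-1) = -24, f(47) = 102648, f(-47) = -102742; none is 0, so f has no rational root and is therefore irreducible over Q (a cubic with no linear factor over a field is irreducible). For an irreducible cubic, the Galois group is A_3 or S_3 according as the discriminant disc(f) = -4a^3 - 27b^2 = -4·(-24)^3 - 27·(-47)^2 = -4347 is or is not a square in Q. Here disc(f) = -4347 is not a perfect square in Q, so the Galois group of f over Q is not contained in A_3 and must be all of S_3. The splitting field has degree |S_3| = 6 over Q, so [K : Q] = 6.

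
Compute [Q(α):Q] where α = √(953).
[Q(α):Q] = 2

[Q(α):Q] equals the degree of the minimal polynomial of α. Here α^2 = 953 and x^2 - 953 is irreducible (d = 953 is squarefree, ≠ 1, hence not a square), so deg(m_α) = 2. Thus [Q(α):Q] = 2.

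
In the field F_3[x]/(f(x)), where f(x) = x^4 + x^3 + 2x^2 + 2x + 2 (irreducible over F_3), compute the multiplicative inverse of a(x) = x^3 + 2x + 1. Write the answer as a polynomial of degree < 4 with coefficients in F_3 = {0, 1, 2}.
a(x)^(-1) ≡ 2x^3 + x^2 + 2x + 1 (mod f(x))

Since f is irreducible over F_3, F_3[x]/(f) is a field and a(x) ≠ 0 has an inverse. Apply the extended Euclidean algorithm to f(x) and a(x) in F_3[x]: f(x) = (x + 1)·a(x) + (2x + 1);  a(x) = (2x^2 + 2x)·(2x + 1) + (1). The last nonzero remainder is the constant 1 = gcd(f, a) in F_3. Back-substituting through the division chain expresses 1 = s(x)·a(x) + t(x)·f(x) with s(x) ≡ 2x^3 + x^2 + 2x + 1 (mod f), so a(x)^(-1) ≡ s(x) = 2x^3 + x^2 + 2x + 1 (mod f). Check: (x^3 + 2x + 1)·(2x^3 + x^2 + 2x + 1) = 2x^6 + x^5 + 2x^3 + 2x^2 + x + 1 ≡ 1 (mod x^4 + x^3 + 2x^2 + 2x + 2).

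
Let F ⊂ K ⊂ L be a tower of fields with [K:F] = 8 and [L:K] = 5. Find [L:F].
[L:F] = 40

The tower law says that for any tower of field extensions F ⊂ K ⊂ L with finite degrees, [L:F] = [L:K] · [K:F]. Here this gives [L:F] = 5 · 8 = 40.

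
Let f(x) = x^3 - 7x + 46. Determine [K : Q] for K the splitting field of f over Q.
[K : Q] = 6

By the rational root test, any rational root of the monic integer polynomial f(x) = x^3 - 7x + 46 must be an integer dividing the constant term 46, i.e. one of ±{1, 2, 23, 46}. Evaluating: f(1) = 40, f(-1) = 52, f(2) = 40, f(-2) = 52, f(23) = 12052, f(-23) = -11960, f(46) = 97060, f(-46) = -96968; none is 0, so f has no rational root and is therefore irreducible over Q (a cubic with no linear factor over a field is irreducible). For an irreducible cubic, the Galois group is A_3 or S_3 according as the discriminant disc(f) = -4a^3 - 27b^2 = -4·(-7)^3 - 27·(46)^2 = -55760 is or is not a square in Q. Here disc(f) = -55760 is not a perfect square in Q, so the Galois group of f over Q is not contained in A_3 and must be all of S_3. The splitting field has degree |S_3| = 6 over Q, so [K : Q] = 6.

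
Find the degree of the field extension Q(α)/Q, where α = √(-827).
[Q(α):Q] = 2

[Q(α):Q] equals the degree of the minimal polynomial of α. Here α^2 = -827 and x^2 + 827 is irreducible (d = -827 is squarefree, ≠ 1, hence not a square), so deg(m_α) = 2. Thus [Q(α):Q] = 2.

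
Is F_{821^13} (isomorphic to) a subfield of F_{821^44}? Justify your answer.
No: F_{821^13} is not a subfield of F_{821^44}

F_{p^m} embeds in F_{p^n} iff m | n. Here 13 ∤ 44 (since 44 = 3·13 + 5 with remainder 5 ≠ 0), so F_{821^13} is not a subfield of F_{821^44}. Equivalently: if it were, the tower law would give 13 = [F_{821^13}:F_821] dividing [F_{821^44}:F_821] = 44, contradiction.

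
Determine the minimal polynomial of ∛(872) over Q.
m_α(x) = x^3 - 872

α satisfies α^3 = 872, so x^3 - 872 annihilates α. By the rational root test, a rational root p/q (in lowest terms) of x^3 - 872 would satisfy p^3 = 872 q^3, forcing q = 1 and p^3 = 872; but 872 is not a perfect cube, contradiction. A monic cubic over Q with no rational root is irreducible (any nontrivial factorization would include a linear factor). Hence x^3 - 872 is the minimal polynomial of α, and in particular [Q(α):Q] = 3.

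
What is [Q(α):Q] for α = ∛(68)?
[Q(α):Q] = 3

The minimal polynomial of α is x^3 - 68, irreducible over Q since 68 is not a perfect cube (so x^3 - 68 has no rational root). Hence [Q(α):Q] = deg(m_α) = 3.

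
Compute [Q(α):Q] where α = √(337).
[Q(α):Q] = 2

[Q(α):Q] equals the degree of the minimal polynomial of α. Here α^2 = 337 and x^2 - 337 is irreducible (d = 337 is squarefree, ≠ 1, hence not a square), so deg(m_α) = 2. Thus [Q(α):Q] = 2.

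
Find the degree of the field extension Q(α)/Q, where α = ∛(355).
[Q(α):Q] = 3

The minimal polynomial of α is x^3 - 355, irreducible over Q since 355 is not a perfect cube (so x^3 - 355 has no rational root). Hence [Q(α):Q] = deg(m_α) = 3.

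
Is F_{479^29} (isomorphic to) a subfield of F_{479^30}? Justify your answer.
No: F_{479^29} is not a subfield of F_{479^30}

F_{p^m} embeds in F_{p^n} iff m | n. Here 29 ∤ 30 (since 30 = 1·29 + 1 with remainder 1 ≠ 0), so F_{479^29} is not a subfield of F_{479^30}. Equivalently: if it were, the tower law would give 29 = [F_{479^29}:F_479] dividing [F_{479^30}:F_479] = 30, contradiction.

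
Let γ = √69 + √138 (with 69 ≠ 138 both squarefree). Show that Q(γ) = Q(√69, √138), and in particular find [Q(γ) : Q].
[Q(γ) : Q] = 4 (equivalently, Q(γ) = Q(√69, √138))

Obviously Q(γ) ⊆ Q(√69, √138), and [Q(√69, √138):Q] = 4 (since 69, 138 are distinct squarefree integers > 1 with 9522 not a perfect square). To show equality we compute the minimal polynomial of γ. From γ = √69 + √138: γ^2 = 69 + 2√(9522) + 138 = 207 + 2√(9522), so γ^2 - 207 = 2√(9522); squaring, (γ^2 - 207)^2 = 4·9522, i.e. γ^4 - 414γ^2 + 42849 - 38088 = 0, i.e. γ^4 - 414γ^2 + 4761 = 0. So γ is a root of x^4 - 414x^2 + 4761. This polynomial is irreducible over Q: it has no rational root (each ±√69 ± √138 is irrational), and any factorization into two quadratics over Q would force √(9522) ∈ Q (pairing opposite roots) or √69, √138 ∈ Q (other pairings), all impossible. Hence [Q(γ):Q] = 4 = [Q(√69, √138):Q], so Q(γ) = Q(√69, √138).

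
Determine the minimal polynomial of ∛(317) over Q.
m_α(x) = x^3 - 317

α satisfies α^3 = 317, so x^3 - 317 annihilates α. By the rational root test, a rational root p/q (in lowest terms) of x^3 - 317 would satisfy p^3 = 317 q^3, forcing q = 1 and p^3 = 317; but 317 is not a perfect cube, contradiction. A monic cubic over Q with no rational root is irreducible (any nontrivial factorization would include a linear factor). Hence x^3 - 317 is the minimal polynomial of α, and in particular [Q(α):Q] = 3.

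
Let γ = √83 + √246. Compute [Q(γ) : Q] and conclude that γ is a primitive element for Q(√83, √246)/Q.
[Q(γ) : Q] = 4 (equivalently, Q(γ) = Q(√83, √246))

Obviously Q(γ) ⊆ Q(√83, √246), and [Q(√83, √246):Q] = 4 (since 83, 246 are distinct squarefree integers > 1 with 20418 not a perfect square). To show equality we compute the minimal polynomial of γ. From γ = √83 + √246: γ^2 = 83 + 2√(20418) + 246 = 329 + 2√(20418), so γ^2 - 329 = 2√(20418); squaring, (γ^2 - 329)^2 = 4·20418, i.e. γ^4 - 658γ^2 + 108241 - 81672 = 0, i.e. γ^4 - 658γ^2 + 26569 = 0. So γ is a root of x^4 - 658x^2 + 26569. This polynomial is irreducible over Q: it has no rational root (each ±√83 ± √246 is irrational), and any factorization into two quadratics over Q would force √(20418) ∈ Q (pairing opposite roots) or √83, √246 ∈ Q (other pairings), all impossible. Hence [Q(γ):Q] = 4 = [Q(√83, √246):Q], so Q(γ) = Q(√83, √246).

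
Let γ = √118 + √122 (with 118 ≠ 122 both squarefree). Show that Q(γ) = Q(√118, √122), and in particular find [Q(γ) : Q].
[Q(γ) : Q] = 4 (equivalently, Q(γ) = Q(√118, √122))

Obviously Q(γ) ⊆ Q(√118, √122), and [Q(√118, √122):Q] = 4 (since 118, 122 are distinct squarefree integers > 1 with 14396 not a perfect square). To show equality we compute the minimal polynomial of γ. From γ = √118 + √122: γ^2 = 118 + 2√(14396) + 122 = 240 + 2√(14396), so γ^2 - 240 = 2√(14396); squaring, (γ^2 - 240)^2 = 4·14396, i.e. γ^4 - 480γ^2 + 57600 - 57584 = 0, i.e. γ^4 - 480γ^2 + 16 = 0. So γ is a root of x^4 - 480x^2 + 16. This polynomial is irreducible over Q: it has no rational root (each ±√118 ± √122 is irrational), and any factorization into two quadratics over Q would force √(14396) ∈ Q (pairing opposite roots) or √118, √122 ∈ Q (other pairings), all impossible. Hence [Q(γ):Q] = 4 = [Q(√118, √122):Q], so Q(γ) = Q(√118, √122).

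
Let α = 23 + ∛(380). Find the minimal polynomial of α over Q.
m_α(x) = x^3 - 69x^2 + 1587x - 12547

Set β = α - 23 = ∛(380), so β^3 = 380. Then (α - 23)^3 - 380 = 0, i.e. α is a root of g(x) = (x - 23)^3 - 380 = x^3 - 69x^2 + 1587x - 12547. Since g(x) = h(x - 23) where h(x) = x^3 - 380, and h is irreducible over Q (because 380 is not a perfect cube, so h has no rational root, and a monic cubic with no rational root is irreducible), g is also irreducible (irreducibility is preserved under the substitution x → x - 23). Hence m_α(x) = x^3 - 69x^2 + 1587x - 12547.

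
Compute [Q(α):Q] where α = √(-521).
[Q(α):Q] = 2

[Q(α):Q] equals the degree of the minimal polynomial of α. Here α^2 = -521 and x^2 + 521 is irreducible (d = -521 is squarefree, ≠ 1, hence not a square), so deg(m_α) = 2. Thus [Q(α):Q] = 2.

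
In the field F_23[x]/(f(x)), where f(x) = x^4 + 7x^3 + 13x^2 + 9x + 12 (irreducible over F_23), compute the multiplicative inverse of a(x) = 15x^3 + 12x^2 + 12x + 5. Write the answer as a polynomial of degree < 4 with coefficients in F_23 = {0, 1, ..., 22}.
a(x)^(-1) ≡ 4x^3 + 2x + 11 (mod f(x))

Since f is irreducible over F_23, F_23[x]/(f) is a field and a(x) ≠ 0 has an inverse. Apply the extended Euclidean algorithm to f(x) and a(x) in F_23[x]: f(x) = (20x + 9)·a(x) + (10x^2 + 8x + 13);  a(x) = (13x)·(10x^2 + 8x + 13) + (4x + 5);  (10x^2 + 8x + 13) = (14x + 19)·(4x + 5) + (10). The last nonzero remainder is the constant 10 = gcd(f, a) in F_23. Back-substituting through the division chain expresses 10 = s(x)·a(x) + t(x)·f(x) with s(x) ≡ 17x^3 + 20x + 18 (mod f), so (17x^3 + 20x + 18)·a(x) ≡ 10 (mod f). Multiplying by 10^(-1) ≡ 7 in F_23 gives a(x)^(-1) ≡ 7·(17x^3 + 20x + 18) ≡ 4x^3 + 2x + 11 (mod f). Check: (15x^3 + 12x^2 + 12x + 5)·(4x^3 + 2x + 11) = 14x^6 + 2x^5 + 9x^4 + 2x^3 + 18x^2 + 4x + 9 ≡ 1 (mod x^4 + 7x^3 + 13x^2 + 9x + 12).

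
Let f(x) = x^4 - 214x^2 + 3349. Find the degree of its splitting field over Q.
[K : Q] = 4

Solving the quadratic in x^2: x^2 = (214 ± √(214^2 - 4·3349))/2 = (214 ± √32400)/2 = (214 ± 180)/2, giving x^2 = 17 or x^2 = 197. So f(x) = (x^2 - 17)(x^2 - 197) and the roots of f are ±√17, ±√197. Hence the splitting field is K = Q(√17, √197). Since 17 and 197 are distinct squarefree integers > 1, their product 3349 is not a perfect square, so √197 ∉ Q(√17). By the tower law [K:Q] = [Q(√17,√197):Q(√17)] · [Q(√17):Q] = 2 · 2 = 4.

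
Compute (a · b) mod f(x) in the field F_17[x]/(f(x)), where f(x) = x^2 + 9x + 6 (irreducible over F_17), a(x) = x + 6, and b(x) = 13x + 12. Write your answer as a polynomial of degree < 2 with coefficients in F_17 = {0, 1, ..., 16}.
a · b ≡ 7x + 11 (mod f(x))

Multiply in F_17[x]: a(x)·b(x) = (x + 6)·(13x + 12) = 13x^2 + 5x + 4. This has degree ≥ 2, so divide by f(x) over F_17: 13x^2 + 5x + 4 = (13)·(x^2 + 9x + 6) + (7x + 11). Hence a·b ≡ 7x + 11 (mod f). (F_17[x]/(f) is a field with 17^2 = 289 elements since f is irreducible of degree 2.)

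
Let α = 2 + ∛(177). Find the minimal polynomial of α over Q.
m_α(x) = x^3 - 6x^2 + 12x - 185

Set β = α - 2 = ∛(177), so β^3 = 177. Then (α - 2)^3 - 177 = 0, i.e. α is a root of g(x) = (x - 2)^3 - 177 = x^3 - 6x^2 + 12x - 185. Since g(x) = h(x - 2) where h(x) = x^3 - 177, and h is irreducible over Q (because 177 is not a perfect cube, so h has no rational root, and a monic cubic with no rational root is irreducible), g is also irreducible (irreducibility is preserved under the substitution x → x - 2). Hence m_α(x) = x^3 - 6x^2 + 12x - 185.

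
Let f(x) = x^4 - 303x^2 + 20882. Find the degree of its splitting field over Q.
[K : Q] = 4

Solving the quadratic in x^2: x^2 = (303 ± √(303^2 - 4·20882))/2 = (303 ± √8281)/2 = (303 ± 91)/2, giving x^2 = 197 or x^2 = 106. So f(x) = (x^2 - 197)(x^2 - 106) and the roots of f are ±√197, ±√106. Hence the splitting field is K = Q(√197, √106). Since 197 and 106 are distinct squarefree integers > 1, their product 20882 is not a perfect square, so √106 ∉ Q(√197). By the tower law [K:Q] = [Q(√197,√106):Q(√197)] · [Q(√197):Q] = 2 · 2 = 4.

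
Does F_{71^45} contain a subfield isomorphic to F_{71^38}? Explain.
No: F_{71^38} is not a subfield of F_{71^45}

F_{p^m} embeds in F_{p^n} iff m | n. Here 38 ∤ 45 (since 45 = 1·38 + 7 with remainder 7 ≠ 0), so F_{71^38} is not a subfield of F_{71^45}. Equivalently: if it were, the tower law would give 38 = [F_{71^38}:F_71] dividing [F_{71^45}:F_71] = 45, contradiction.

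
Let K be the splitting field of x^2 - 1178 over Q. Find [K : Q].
[K : Q] = 2

f(x) = x^2 - 1178 factors as (x - √1178)(x + √1178). The splitting field is K = Q(√1178). Since 1178 is squarefree and > 1, it is not a perfect square, so x^2 - 1178 is irreducible over Q and [Q(√1178) : Q] = 2. Hence [K : Q] = 2.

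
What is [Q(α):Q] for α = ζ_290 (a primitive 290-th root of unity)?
[Q(α):Q] = 112

The minimal polynomial of ζ_290 over Q is the 290-th cyclotomic polynomial Φ_290(x), which is irreducible over Q and has degree φ(290) = 112. Hence [Q(α):Q] = φ(290) = 112.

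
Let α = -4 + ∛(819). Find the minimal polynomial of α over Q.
m_α(x) = x^3 + 12x^2 + 48x - 755

Set β = α + 4 = ∛(819), so β^3 = 819. Then (α + 4)^3 - 819 = 0, i.e. α is a root of g(x) = (x + 4)^3 - 819 = x^3 + 12x^2 + 48x - 755. Since g(x) = h(x + 4) where h(x) = x^3 - 819, and h is irreducible over Q (because 819 is not a perfect cube, so h has no rational root, and a monic cubic with no rational root is irreducible), g is also irreducible (irreducibility is preserved under the substitution x → x + 4). Hence m_α(x) = x^3 + 12x^2 + 48x - 755.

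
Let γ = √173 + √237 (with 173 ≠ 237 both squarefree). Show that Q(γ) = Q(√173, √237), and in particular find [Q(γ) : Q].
[Q(γ) : Q] = 4 (equivalently, Q(γ) = Q(√173, √237))

Obviously Q(γ) ⊆ Q(√173, √237), and [Q(√173, √237):Q] = 4 (since 173, 237 are distinct squarefree integers > 1 with 41001 not a perfect square). To show equality we compute the minimal polynomial of γ. From γ = √173 + √237: γ^2 = 173 + 2√(41001) + 237 = 410 + 2√(41001), so γ^2 - 410 = 2√(41001); squaring, (γ^2 - 410)^2 = 4·41001, i.e. γ^4 - 820γ^2 + 168100 - 164004 = 0, i.e. γ^4 - 820γ^2 + 4096 = 0. So γ is a root of x^4 - 820x^2 + 4096. This polynomial is irreducible over Q: it has no rational root (each ±√173 ± √237 is irrational), and any factorization into two quadratics over Q would force √(41001) ∈ Q (pairing opposite roots) or √173, √237 ∈ Q (other pairings), all impossible. Hence [Q(γ):Q] = 4 = [Q(√173, √237):Q], so Q(γ) = Q(√173, √237).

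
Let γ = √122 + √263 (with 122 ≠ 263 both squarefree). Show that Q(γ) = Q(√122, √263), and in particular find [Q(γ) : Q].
[Q(γ) : Q] = 4 (equivalently, Q(γ) = Q(√122, √263))

Obviously Q(γ) ⊆ Q(√122, √263), and [Q(√122, √263):Q] = 4 (since 122, 263 are distinct squarefree integers > 1 with 32086 not a perfect square). To show equality we compute the minimal polynomial of γ. From γ = √122 + √263: γ^2 = 122 + 2√(32086) + 263 = 385 + 2√(32086), so γ^2 - 385 = 2√(32086); squaring, (γ^2 - 385)^2 = 4·32086, i.e. γ^4 - 770γ^2 + 148225 - 128344 = 0, i.e. γ^4 - 770γ^2 + 19881 = 0. So γ is a root of x^4 - 770x^2 + 19881. This polynomial is irreducible over Q: it has no rational root (each ±√122 ± √263 is irrational), and any factorization into two quadratics over Q would force √(32086) ∈ Q (pairing opposite roots) or √122, √263 ∈ Q (other pairings), all impossible. Hence [Q(γ):Q] = 4 = [Q(√122, √263):Q], so Q(γ) = Q(√122, √263).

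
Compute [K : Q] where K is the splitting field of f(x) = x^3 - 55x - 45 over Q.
[K : Q] = 6

By the rational root test, any rational root of the monic integer polynomial f(x) = x^3 - 55x - 45 must be an integer dividing the constant term -45, i.e. one of ±{1, 3, 5, 9, 15, 45}. Evaluating: f(1) = -99, f(-1) = 9, f(3) = -183, f(-3) = 93, f(5) = -195, f(-5) = 105, f(9) = 189, f(-9) = -279, f(15) = 2505, f(-15) = -2595, f(45) = 88605, f(-45) = -88695; none is 0, so f has no rational root and is therefore irreducible over Q (a cubic with no linear factor over a field is irreducible). For an irreducible cubic, the Galois group is A_3 or S_3 according as the discriminant disc(f) = -4a^3 - 27b^2 = -4·(-55)^3 - 27·(-45)^2 = 610825 is or is not a square in Q. Here disc(f) = 610825 is not a perfect square in Q, so the Galois group of f over Q is not contained in A_3 and must be all of S_3. The splitting field has degree |S_3| = 6 over Q, so [K : Q] = 6.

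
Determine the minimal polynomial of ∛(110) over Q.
m_α(x) = x^3 - 110

α satisfies α^3 = 110, so x^3 - 110 annihilates α. By the rational root test, a rational root p/q (in lowest terms) of x^3 - 110 would satisfy p^3 = 110 q^3, forcing q = 1 and p^3 = 110; but 110 is not a perfect cube, contradiction. A monic cubic over Q with no rational root is irreducible (any nontrivial factorization would include a linear factor). Hence x^3 - 110 is the minimal polynomial of α, and in particular [Q(α):Q] = 3.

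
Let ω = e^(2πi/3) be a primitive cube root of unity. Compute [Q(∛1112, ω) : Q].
[Q(∛1112, ω) : Q] = 6

[Q(∛1112):Q] = 3 (min poly x^3 - 1112, irreducible since 1112 is not a perfect cube). [Q(ω):Q] = 2 (min poly x^2 + x + 1). Since Q(∛1112) ⊂ R and ω ∉ R, we have ω ∉ Q(∛1112), so x^2 + x + 1 remains irreducible over Q(∛1112) and [Q(∛1112, ω) : Q(∛1112)] = 2. By the tower law, [Q(∛1112, ω) : Q] = 3 · 2 = 6. (In fact Q(∛1112, ω) is the splitting field of x^3 - 1112 over Q.)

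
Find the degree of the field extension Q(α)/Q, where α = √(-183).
[Q(α):Q] = 2

[Q(α):Q] equals the degree of the minimal polynomial of α. Here α^2 = -183 and x^2 + 183 is irreducible (d = -183 is squarefree, ≠ 1, hence not a square), so deg(m_α) = 2. Thus [Q(α):Q] = 2.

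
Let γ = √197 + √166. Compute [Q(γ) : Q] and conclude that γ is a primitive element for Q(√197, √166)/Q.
[Q(γ) : Q] = 4 (equivalently, Q(γ) = Q(√197, √166))

Obviously Q(γ) ⊆ Q(√197, √166), and [Q(√197, √166):Q] = 4 (since 197, 166 are distinct squarefree integers > 1 with 32702 not a perfect square). To show equality we compute the minimal polynomial of γ. From γ = √197 + √166: γ^2 = 197 + 2√(32702) + 166 = 363 + 2√(32702), so γ^2 - 363 = 2√(32702); squaring, (γ^2 - 363)^2 = 4·32702, i.e. γ^4 - 726γ^2 + 131769 - 130808 = 0, i.e. γ^4 - 726γ^2 + 961 = 0. So γ is a root of x^4 - 726x^2 + 961. This polynomial is irreducible over Q: it has no rational root (each ±√197 ± √166 is irrational), and any factorization into two quadratics over Q would force √(32702) ∈ Q (pairing opposite roots) or √197, √166 ∈ Q (other pairings), all impossible. Hence [Q(γ):Q] = 4 = [Q(√197, √166):Q], so Q(γ) = Q(√197, √166).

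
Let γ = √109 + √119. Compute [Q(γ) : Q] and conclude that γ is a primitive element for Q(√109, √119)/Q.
[Q(γ) : Q] = 4 (equivalently, Q(γ) = Q(√109, √119))

Obviously Q(γ) ⊆ Q(√109, √119), and [Q(√109, √119):Q] = 4 (since 109, 119 are distinct squarefree integers > 1 with 12971 not a perfect square). To show equality we compute the minimal polynomial of γ. From γ = √109 + √119: γ^2 = 109 + 2√(12971) + 119 = 228 + 2√(12971), so γ^2 - 228 = 2√(12971); squaring, (γ^2 - 228)^2 = 4·12971, i.e. γ^4 - 456γ^2 + 51984 - 51884 = 0, i.e. γ^4 - 456γ^2 + 100 = 0. So γ is a root of x^4 - 456x^2 + 100. This polynomial is irreducible over Q: it has no rational root (each ±√109 ± √119 is irrational), and any factorization into two quadratics over Q would force √(12971) ∈ Q (pairing opposite roots) or √109, √119 ∈ Q (other pairings), all impossible. Hence [Q(γ):Q] = 4 = [Q(√109, √119):Q], so Q(γ) = Q(√109, √119).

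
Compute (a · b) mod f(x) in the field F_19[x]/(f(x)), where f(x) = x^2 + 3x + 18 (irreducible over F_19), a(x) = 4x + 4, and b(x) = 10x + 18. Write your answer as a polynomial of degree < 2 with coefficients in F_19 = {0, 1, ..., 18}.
a · b ≡ 11x + 17 (mod f(x))

Multiply in F_19[x]: a(x)·b(x) = (4x + 4)·(10x + 18) = 2x^2 + 17x + 15. This has degree ≥ 2, so divide by f(x) over F_19: 2x^2 + 17x + 15 = (2)·(x^2 + 3x + 18) + (11x + 17). Hence a·b ≡ 11x + 17 (mod f). (F_19[x]/(f) is a field with 19^2 = 361 elements since f is irreducible of degree 2.)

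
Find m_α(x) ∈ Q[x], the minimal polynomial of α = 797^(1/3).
m_α(x) = x^3 - 797

α satisfies α^3 = 797, so x^3 - 797 annihilates α. By the rational root test, a rational root p/q (in lowest terms) of x^3 - 797 would satisfy p^3 = 797 q^3, forcing q = 1 and p^3 = 797; but 797 is not a perfect cube, contradiction. A monic cubic over Q with no rational root is irreducible (any nontrivial factorization would include a linear factor). Hence x^3 - 797 is the minimal polynomial of α, and in particular [Q(α):Q] = 3.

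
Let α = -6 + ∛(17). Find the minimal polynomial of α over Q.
m_α(x) = x^3 + 18x^2 + 108x + 199

Set β = α + 6 = ∛(17), so β^3 = 17. Then (α + 6)^3 - 17 = 0, i.e. α is a root of g(x) = (x + 6)^3 - 17 = x^3 + 18x^2 + 108x + 199. Since g(x) = h(x + 6) where h(x) = x^3 - 17, and h is irreducible over Q (because 17 is not a perfect cube, so h has no rational root, and a monic cubic with no rational root is irreducible), g is also irreducible (irreducibility is preserved under the substitution x → x + 6). Hence m_α(x) = x^3 + 18x^2 + 108x + 199.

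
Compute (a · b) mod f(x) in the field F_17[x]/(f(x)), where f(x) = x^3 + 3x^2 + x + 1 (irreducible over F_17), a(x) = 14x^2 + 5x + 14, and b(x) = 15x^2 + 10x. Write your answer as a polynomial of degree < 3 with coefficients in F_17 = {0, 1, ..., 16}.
a · b ≡ 3x^2 + 5x + 7 (mod f(x))

Multiply in F_17[x]: a(x)·b(x) = (14x^2 + 5x + 14)·(15x^2 + 10x) = 6x^4 + 11x^3 + 5x^2 + 4x. This has degree ≥ 3, so divide by f(x) over F_17: 6x^4 + 11x^3 + 5x^2 + 4x = (6x + 10)·(x^3 + 3x^2 + x + 1) + (3x^2 + 5x + 7). Hence a·b ≡ 3x^2 + 5x + 7 (mod f). (F_17[x]/(f) is a field with 17^3 = 4913 elements since f is irreducible of degree 3.)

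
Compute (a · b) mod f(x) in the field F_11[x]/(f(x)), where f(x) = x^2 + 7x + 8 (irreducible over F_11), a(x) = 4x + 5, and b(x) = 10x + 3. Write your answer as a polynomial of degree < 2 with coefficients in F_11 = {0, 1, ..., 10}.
a · b ≡ 2x + 3 (mod f(x))

Multiply in F_11[x]: a(x)·b(x) = (4x + 5)·(10x + 3) = 7x^2 + 7x + 4. This has degree ≥ 2, so divide by f(x) over F_11: 7x^2 + 7x + 4 = (7)·(x^2 + 7x + 8) + (2x + 3). Hence a·b ≡ 2x + 3 (mod f). (F_11[x]/(f) is a field with 11^2 = 121 elements since f is irreducible of degree 2.)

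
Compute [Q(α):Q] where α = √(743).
[Q(α):Q] = 2

[Q(α):Q] equals the degree of the minimal polynomial of α. Here α^2 = 743 and x^2 - 743 is irreducible (d = 743 is squarefree, ≠ 1, hence not a square), so deg(m_α) = 2. Thus [Q(α):Q] = 2.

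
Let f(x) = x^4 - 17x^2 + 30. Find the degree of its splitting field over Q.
[K : Q] = 4

Solving the quadratic in x^2: x^2 = (17 ± √(17^2 - 4·30))/2 = (17 ± √169)/2 = (17 ± 13)/2, giving x^2 = 15 or x^2 = 2. So f(x) = (x^2 - 15)(x^2 - 2) and the roots of f are ±√15, ±√2. Hence the splitting field is K = Q(√15, √2). Since 15 and 2 are distinct squarefree integers > 1, their product 30 is not a perfect square, so √2 ∉ Q(√15). By the tower law [K:Q] = [Q(√15,√2):Q(√15)] · [Q(√15):Q] = 2 · 2 = 4.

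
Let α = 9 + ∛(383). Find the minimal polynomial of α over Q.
m_α(x) = x^3 - 27x^2 + 243x - 1112

Set β = α - 9 = ∛(383), so β^3 = 383. Then (α - 9)^3 - 383 = 0, i.e. α is a root of g(x) = (x - 9)^3 - 383 = x^3 - 27x^2 + 243x - 1112. Since g(x) = h(x - 9) where h(x) = x^3 - 383, and h is irreducible over Q (because 383 is not a perfect cube, so h has no rational root, and a monic cubic with no rational root is irreducible), g is also irreducible (irreducibility is preserved under the substitution x → x - 9). Hence m_α(x) = x^3 - 27x^2 + 243x - 1112.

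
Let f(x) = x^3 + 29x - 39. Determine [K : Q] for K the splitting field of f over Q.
[K : Q] = 6

By the rational root test, any rational root of the monic integer polynomial f(x) = x^3 + 29x - 39 must be an integer dividing the constant term -39, i.e. one of ±{1, 3, 13, 39}. Evaluating: f(1) = -9, f(-1) = -69, f(3) = 75, f(-3) = -153, f(13) = 2535, f(-13) = -2613, f(39) = 60411, f(-39) = -60489; none is 0, so f has no rational root and is therefore irreducible over Q (a cubic with no linear factor over a field is irreducible). For an irreducible cubic, the Galois group is A_3 or S_3 according as the discriminant disc(f) = -4a^3 - 27b^2 = -4·(29)^3 - 27·(-39)^2 = -138623 is or is not a square in Q. Here disc(f) = -138623 is not a perfect square in Q, so the Galois group of f over Q is not contained in A_3 and must be all of S_3. The splitting field has degree |S_3| = 6 over Q, so [K : Q] = 6.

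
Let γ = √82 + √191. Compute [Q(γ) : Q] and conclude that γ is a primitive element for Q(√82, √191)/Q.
[Q(γ) : Q] = 4 (equivalently, Q(γ) = Q(√82, √191))

Obviously Q(γ) ⊆ Q(√82, √191), and [Q(√82, √191):Q] = 4 (since 82, 191 are distinct squarefree integers > 1 with 15662 not a perfect square). To show equality we compute the minimal polynomial of γ. From γ = √82 + √191: γ^2 = 82 + 2√(15662) + 191 = 273 + 2√(15662), so γ^2 - 273 = 2√(15662); squaring, (γ^2 - 273)^2 = 4·15662, i.e. γ^4 - 546γ^2 + 74529 - 62648 = 0, i.e. γ^4 - 546γ^2 + 11881 = 0. So γ is a root of x^4 - 546x^2 + 11881. This polynomial is irreducible over Q: it has no rational root (each ±√82 ± √191 is irrational), and any factorization into two quadratics over Q would force √(15662) ∈ Q (pairing opposite roots) or √82, √191 ∈ Q (other pairings), all impossible. Hence [Q(γ):Q] = 4 = [Q(√82, √191):Q], so Q(γ) = Q(√82, √191).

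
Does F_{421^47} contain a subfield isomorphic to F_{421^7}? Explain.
No: F_{421^7} is not a subfield of F_{421^47}

F_{p^m} embeds in F_{p^n} iff m | n. Here 7 ∤ 47 (since 47 = 6·7 + 5 with remainder 5 ≠ 0), so F_{421^7} is not a subfield of F_{421^47}. Equivalently: if it were, the tower law would give 7 = [F_{421^7}:F_421] dividing [F_{421^47}:F_421] = 47, contradiction.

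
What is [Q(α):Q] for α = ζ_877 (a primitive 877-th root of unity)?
[Q(α):Q] = 876

The minimal polynomial of ζ_877 over Q is the 877-th cyclotomic polynomial Φ_877(x), which is irreducible over Q and has degree φ(877) = 876. Hence [Q(α):Q] = φ(877) = 876.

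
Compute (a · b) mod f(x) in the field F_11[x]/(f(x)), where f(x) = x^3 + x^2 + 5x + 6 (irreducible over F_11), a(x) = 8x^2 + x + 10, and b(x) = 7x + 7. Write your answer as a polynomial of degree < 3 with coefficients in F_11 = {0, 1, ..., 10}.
a · b ≡ 7x^2 + 6x + 9 (mod f(x))

Multiply in F_11[x]: a(x)·b(x) = (8x^2 + x + 10)·(7x + 7) = x^3 + 8x^2 + 4. This has degree ≥ 3, so divide by f(x) over F_11: x^3 + 8x^2 + 4 = (1)·(x^3 + x^2 + 5x + 6) + (7x^2 + 6x + 9). Hence a·b ≡ 7x^2 + 6x + 9 (mod f). (F_11[x]/(f) is a field with 11^3 = 1331 elements since f is irreducible of degree 3.)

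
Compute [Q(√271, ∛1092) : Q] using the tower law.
[Q(√271, ∛1092) : Q] = 6

Let L = Q(√271, ∛1092). Since Q(√271) ⊂ L and [Q(√271):Q] = 2, the tower law gives 2 | [L:Q]. Likewise Q(∛1092) ⊂ L with [Q(∛1092):Q] = 3 (because 1092 is not a perfect cube), so 3 | [L:Q]. As gcd(2,3) = 1, [L:Q] is divisible by 6. Conversely L is generated over Q by √271 and ∛1092, so [L:Q] ≤ 2·3 = 6. Therefore [Q(√271, ∛1092) : Q] = 6.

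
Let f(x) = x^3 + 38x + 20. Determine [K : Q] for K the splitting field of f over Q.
[K : Q] = 6

By the rational root test, any rational root of the monic integer polynomial f(x) = x^3 + 38x + 20 must be an integer dividing the constant term 20, i.e. one of ±{1, 2, 4, 5, 10, 20}. Evaluating: f(1) = 59, f(-1) = -19, f(2) = 104, f(-2) = -64, f(4) = 236, f(-4) = -196, f(5) = 335, f(-5) = -295, f(10) = 1400, f(-10) = -1360, f(20) = 8780, f(-20) = -8740; none is 0, so f has no rational root and is therefore irreducible over Q (a cubic with no linear factor over a field is irreducible). For an irreducible cubic, the Galois group is A_3 or S_3 according as the discriminant disc(f) = -4a^3 - 27b^2 = -4·(38)^3 - 27·(20)^2 = -230288 is or is not a square in Q. Here disc(f) = -230288 is not a perfect square in Q, so the Galois group of f over Q is not contained in A_3 and must be all of S_3. The splitting field has degree |S_3| = 6 over Q, so [K : Q] = 6.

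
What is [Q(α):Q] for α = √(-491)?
[Q(α):Q] = 2

[Q(α):Q] equals the degree of the minimal polynomial of α. Here α^2 = -491 and x^2 + 491 is irreducible (d = -491 is squarefree, ≠ 1, hence not a square), so deg(m_α) = 2. Thus [Q(α):Q] = 2.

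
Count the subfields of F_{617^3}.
F_{617^3} has 2 subfields

The subfields of F_{p^n} are exactly the fields F_{p^d} for d | n (each is the fixed field of the unique index-d subgroup of Gal(F_{p^n}/F_p) ≅ Z/nZ). The divisors of n = 3 are {1, 3}, giving 2 subfields: F_{617^1}, F_{617^3}.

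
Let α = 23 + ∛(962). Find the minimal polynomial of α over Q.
m_α(x) = x^3 - 69x^2 + 1587x - 13129

Set β = α - 23 = ∛(962), so β^3 = 962. Then (α - 23)^3 - 962 = 0, i.e. α is a root of g(x) = (x - 23)^3 - 962 = x^3 - 69x^2 + 1587x - 13129. Since g(x) = h(x - 23) where h(x) = x^3 - 962, and h is irreducible over Q (because 962 is not a perfect cube, so h has no rational root, and a monic cubic with no rational root is irreducible), g is also irreducible (irreducibility is preserved under the substitution x → x - 23). Hence m_α(x) = x^3 - 69x^2 + 1587x - 13129.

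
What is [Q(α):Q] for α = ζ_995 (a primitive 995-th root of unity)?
[Q(α):Q] = 792

The minimal polynomial of ζ_995 over Q is the 995-th cyclotomic polynomial Φ_995(x), which is irreducible over Q and has degree φ(995) = 792. Hence [Q(α):Q] = φ(995) = 792.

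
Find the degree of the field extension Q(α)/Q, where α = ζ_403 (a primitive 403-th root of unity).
[Q(α):Q] = 360

The minimal polynomial of ζ_403 over Q is the 403-th cyclotomic polynomial Φ_403(x), which is irreducible over Q and has degree φ(403) = 360. Hence [Q(α):Q] = φ(403) = 360.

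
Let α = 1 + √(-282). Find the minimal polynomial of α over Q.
m_α(x) = x^2 - 2x + 283

From α - 1 = √(-282), squaring gives (α - 1)^2 = -282, i.e. α^2 - 2α + 1 = -282, so α^2 - 2α + 283 = 0. The discriminant of x^2 - 2x + 283 is (-2)^2 - 4·(283) = 4 - 1132 = -1128, and 4·(-282) is not a perfect square in Q since -282 is squarefree and ≠ 1. Hence x^2 - 2x + 283 is irreducible over Q and is the minimal polynomial of α.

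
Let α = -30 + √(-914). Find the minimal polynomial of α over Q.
m_α(x) = x^2 + 60x + 1814

From α + 30 = √(-914), squaring gives (α + 30)^2 = -914, i.e. α^2 + 60α + 900 = -914, so α^2 + 60α + 1814 = 0. The discriminant of x^2 + 60x + 1814 is (60)^2 - 4·(1814) = 3600 - 7256 = -3656, and 4·(-914) is not a perfect square in Q since -914 is squarefree and ≠ 1. Hence x^2 + 60x + 1814 is irreducible over Q and is the minimal polynomial of α.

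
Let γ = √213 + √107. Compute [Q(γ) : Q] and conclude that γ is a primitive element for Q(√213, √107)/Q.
[Q(γ) : Q] = 4 (equivalently, Q(γ) = Q(√213, √107))

Obviously Q(γ) ⊆ Q(√213, √107), and [Q(√213, √107):Q] = 4 (since 213, 107 are distinct squarefree integers > 1 with 22791 not a perfect square). To show equality we compute the minimal polynomial of γ. From γ = √213 + √107: γ^2 = 213 + 2√(22791) + 107 = 320 + 2√(22791), so γ^2 - 320 = 2√(22791); squaring, (γ^2 - 320)^2 = 4·22791, i.e. γ^4 - 640γ^2 + 102400 - 91164 = 0, i.e. γ^4 - 640γ^2 + 11236 = 0. So γ is a root of x^4 - 640x^2 + 11236. This polynomial is irreducible over Q: it has no rational root (each ±√213 ± √107 is irrational), and any factorization into two quadratics over Q would force √(22791) ∈ Q (pairing opposite roots) or √213, √107 ∈ Q (other pairings), all impossible. Hence [Q(γ):Q] = 4 = [Q(√213, √107):Q], so Q(γ) = Q(√213, √107).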